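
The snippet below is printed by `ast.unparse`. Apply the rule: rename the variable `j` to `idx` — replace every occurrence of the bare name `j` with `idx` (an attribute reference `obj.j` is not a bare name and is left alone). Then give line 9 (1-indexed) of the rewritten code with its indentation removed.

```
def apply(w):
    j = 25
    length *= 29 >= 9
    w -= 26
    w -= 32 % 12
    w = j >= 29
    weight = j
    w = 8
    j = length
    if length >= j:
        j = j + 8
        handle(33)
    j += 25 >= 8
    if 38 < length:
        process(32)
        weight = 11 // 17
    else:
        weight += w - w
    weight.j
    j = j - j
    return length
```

Transformed code:
def apply(w):
    idx = 25
    length *= 29 >= 9
    w -= 26
    w -= 32 % 12
    w = idx >= 29
    weight = idx
    w = 8
    idx = length
    if length >= idx:
        idx = idx + 8
        handle(33)
    idx += 25 >= 8
    if 38 < length:
        process(32)
        weight = 11 // 17
    else:
        weight += w - w
    weight.j
    idx = idx - idx
    return length

idx = length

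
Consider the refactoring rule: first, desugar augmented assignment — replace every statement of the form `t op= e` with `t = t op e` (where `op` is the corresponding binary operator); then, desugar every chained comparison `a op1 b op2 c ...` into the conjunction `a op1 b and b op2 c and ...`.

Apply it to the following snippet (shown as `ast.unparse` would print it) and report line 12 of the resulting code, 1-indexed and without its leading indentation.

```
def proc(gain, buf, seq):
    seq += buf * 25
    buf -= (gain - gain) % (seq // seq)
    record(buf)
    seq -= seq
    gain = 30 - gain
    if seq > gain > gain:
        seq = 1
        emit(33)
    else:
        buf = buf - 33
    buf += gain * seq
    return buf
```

buf = buf + gain * seq

Transformed code:
def proc(gain, buf, seq):
    seq = seq + buf * 25
    buf = buf - (gain - gain) % (seq // seq)
    record(buf)
    seq = seq - seq
    gain = 30 - gain
    if seq > gain and gain > gain:
        seq = 1
        emit(33)
    else:
        buf = buf - 33
    buf = buf + gain * seq
    return buf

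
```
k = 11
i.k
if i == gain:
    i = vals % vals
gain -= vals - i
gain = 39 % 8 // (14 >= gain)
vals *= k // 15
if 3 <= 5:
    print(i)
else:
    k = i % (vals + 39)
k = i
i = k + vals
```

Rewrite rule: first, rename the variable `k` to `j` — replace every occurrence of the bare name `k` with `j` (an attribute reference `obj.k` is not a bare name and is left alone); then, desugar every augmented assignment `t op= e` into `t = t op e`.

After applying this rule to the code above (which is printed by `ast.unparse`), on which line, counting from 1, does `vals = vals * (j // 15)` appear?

Transformed code:
j = 11
i.k
if i == gain:
    i = vals % vals
gain = gain - (vals - i)
gain = 39 % 8 // (14 >= gain)
vals = vals * (j // 15)
if 3 <= 5:
    print(i)
else:
    j = i % (vals + 39)
j = i
i = j + vals

7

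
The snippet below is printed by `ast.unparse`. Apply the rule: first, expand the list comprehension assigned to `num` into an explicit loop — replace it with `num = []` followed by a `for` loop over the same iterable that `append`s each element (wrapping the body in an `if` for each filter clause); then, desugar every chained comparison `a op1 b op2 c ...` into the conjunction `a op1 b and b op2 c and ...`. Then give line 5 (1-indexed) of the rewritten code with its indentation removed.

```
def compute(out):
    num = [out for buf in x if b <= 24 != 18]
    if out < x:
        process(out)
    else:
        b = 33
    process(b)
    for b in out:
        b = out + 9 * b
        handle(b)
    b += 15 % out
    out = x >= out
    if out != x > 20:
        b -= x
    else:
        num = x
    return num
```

num.append(out)

Transformed code:
def compute(out):
    num = []
    for buf in x:
        if b <= 24 and 24 != 18:
            num.append(out)
    if out < x:
        process(out)
    else:
        b = 33
    process(b)
    for b in out:
        b = out + 9 * b
        handle(b)
    b += 15 % out
    out = x >= out
    if out != x and x > 20:
        b -= x
    else:
        num = x
    return num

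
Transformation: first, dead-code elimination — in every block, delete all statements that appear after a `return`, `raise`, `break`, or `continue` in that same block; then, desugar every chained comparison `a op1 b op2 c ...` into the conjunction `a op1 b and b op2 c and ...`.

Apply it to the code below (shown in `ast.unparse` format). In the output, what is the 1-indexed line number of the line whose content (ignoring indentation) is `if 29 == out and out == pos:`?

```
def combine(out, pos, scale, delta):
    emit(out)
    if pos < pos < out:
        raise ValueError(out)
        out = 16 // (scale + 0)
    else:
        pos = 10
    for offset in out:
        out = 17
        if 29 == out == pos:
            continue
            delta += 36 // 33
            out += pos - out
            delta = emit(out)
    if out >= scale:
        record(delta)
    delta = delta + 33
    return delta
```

Transformed code:
def combine(out, pos, scale, delta):
    emit(out)
    if pos < pos and pos < out:
        raise ValueError(out)
    else:
        pos = 10
    for offset in out:
        out = 17
        if 29 == out and out == pos:
            continue
    if out >= scale:
        record(delta)
    delta = delta + 33
    return delta

9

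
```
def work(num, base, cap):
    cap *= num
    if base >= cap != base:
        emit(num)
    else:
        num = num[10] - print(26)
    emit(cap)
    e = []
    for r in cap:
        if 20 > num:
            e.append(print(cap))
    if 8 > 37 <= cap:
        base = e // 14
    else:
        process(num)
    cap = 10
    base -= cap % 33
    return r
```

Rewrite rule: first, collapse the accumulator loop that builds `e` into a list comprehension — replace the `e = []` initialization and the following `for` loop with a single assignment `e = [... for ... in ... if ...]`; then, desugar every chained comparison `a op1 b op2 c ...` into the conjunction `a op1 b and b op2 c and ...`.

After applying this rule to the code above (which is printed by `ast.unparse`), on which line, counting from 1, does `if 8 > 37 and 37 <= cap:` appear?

Transformed code:
def work(num, base, cap):
    cap *= num
    if base >= cap and cap != base:
        emit(num)
    else:
        num = num[10] - print(26)
    emit(cap)
    e = [print(cap) for r in cap if 20 > num]
    if 8 > 37 and 37 <= cap:
        base = e // 14
    else:
        process(num)
    cap = 10
    base -= cap % 33
    return r

9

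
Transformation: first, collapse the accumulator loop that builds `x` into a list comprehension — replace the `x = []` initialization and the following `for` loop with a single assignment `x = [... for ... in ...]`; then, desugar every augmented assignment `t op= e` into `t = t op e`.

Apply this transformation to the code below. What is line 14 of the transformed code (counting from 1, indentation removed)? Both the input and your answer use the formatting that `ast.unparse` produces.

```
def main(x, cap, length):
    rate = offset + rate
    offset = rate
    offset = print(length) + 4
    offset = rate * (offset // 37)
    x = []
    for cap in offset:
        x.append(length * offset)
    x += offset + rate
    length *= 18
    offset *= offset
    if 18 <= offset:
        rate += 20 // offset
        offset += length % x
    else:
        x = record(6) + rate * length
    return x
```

x = record(6) + rate * length

Transformed code:
def main(x, cap, length):
    rate = offset + rate
    offset = rate
    offset = print(length) + 4
    offset = rate * (offset // 37)
    x = [length * offset for cap in offset]
    x = x + (offset + rate)
    length = length * 18
    offset = offset * offset
    if 18 <= offset:
        rate = rate + 20 // offset
        offset = offset + length % x
    else:
        x = record(6) + rate * length
    return x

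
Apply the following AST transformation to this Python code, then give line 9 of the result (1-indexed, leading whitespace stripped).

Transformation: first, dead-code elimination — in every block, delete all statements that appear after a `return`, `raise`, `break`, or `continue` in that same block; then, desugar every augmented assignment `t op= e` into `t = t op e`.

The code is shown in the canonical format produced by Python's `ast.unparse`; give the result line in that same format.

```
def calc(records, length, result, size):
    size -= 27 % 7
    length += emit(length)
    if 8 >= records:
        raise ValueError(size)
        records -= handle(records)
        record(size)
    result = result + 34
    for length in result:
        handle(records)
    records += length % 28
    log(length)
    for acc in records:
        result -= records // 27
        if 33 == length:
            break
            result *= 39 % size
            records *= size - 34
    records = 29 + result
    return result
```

records = records + length % 28

Transformed code:
def calc(records, length, result, size):
    size = size - 27 % 7
    length = length + emit(length)
    if 8 >= records:
        raise ValueError(size)
    result = result + 34
    for length in result:
        handle(records)
    records = records + length % 28
    log(length)
    for acc in records:
        result = result - records // 27
        if 33 == length:
            break
    records = 29 + result
    return result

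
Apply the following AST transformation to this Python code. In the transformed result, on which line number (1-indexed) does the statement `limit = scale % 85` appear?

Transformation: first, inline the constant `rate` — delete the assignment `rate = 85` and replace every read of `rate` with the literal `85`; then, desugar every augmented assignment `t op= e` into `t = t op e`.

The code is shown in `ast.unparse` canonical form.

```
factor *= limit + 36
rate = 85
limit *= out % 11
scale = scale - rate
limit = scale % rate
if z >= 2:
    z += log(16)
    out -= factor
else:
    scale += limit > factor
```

4

Transformed code:
factor = factor * (limit + 36)
limit = limit * (out % 11)
scale = scale - 85
limit = scale % 85
if z >= 2:
    z = z + log(16)
    out = out - factor
else:
    scale = scale + (limit > factor)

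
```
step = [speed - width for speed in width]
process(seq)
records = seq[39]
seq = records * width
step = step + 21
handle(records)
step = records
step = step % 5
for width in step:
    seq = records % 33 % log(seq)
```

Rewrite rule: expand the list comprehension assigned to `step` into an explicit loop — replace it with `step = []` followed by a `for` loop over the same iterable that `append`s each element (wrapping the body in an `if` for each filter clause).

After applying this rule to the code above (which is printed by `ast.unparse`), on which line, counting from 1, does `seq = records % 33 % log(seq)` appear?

Transformed code:
step = []
for speed in width:
    step.append(speed - width)
process(seq)
records = seq[39]
seq = records * width
step = step + 21
handle(records)
step = records
step = step % 5
for width in step:
    seq = records % 33 % log(seq)

12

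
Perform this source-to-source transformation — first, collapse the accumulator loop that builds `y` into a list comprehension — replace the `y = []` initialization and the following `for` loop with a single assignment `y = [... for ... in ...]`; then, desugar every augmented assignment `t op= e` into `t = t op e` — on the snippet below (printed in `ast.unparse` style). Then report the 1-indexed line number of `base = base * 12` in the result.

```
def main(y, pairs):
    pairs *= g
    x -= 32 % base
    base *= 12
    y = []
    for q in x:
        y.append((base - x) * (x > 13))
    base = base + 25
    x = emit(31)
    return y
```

Transformed code:
def main(y, pairs):
    pairs = pairs * g
    x = x - 32 % base
    base = base * 12
    y = [(base - x) * (x > 13) for q in x]
    base = base + 25
    x = emit(31)
    return y

4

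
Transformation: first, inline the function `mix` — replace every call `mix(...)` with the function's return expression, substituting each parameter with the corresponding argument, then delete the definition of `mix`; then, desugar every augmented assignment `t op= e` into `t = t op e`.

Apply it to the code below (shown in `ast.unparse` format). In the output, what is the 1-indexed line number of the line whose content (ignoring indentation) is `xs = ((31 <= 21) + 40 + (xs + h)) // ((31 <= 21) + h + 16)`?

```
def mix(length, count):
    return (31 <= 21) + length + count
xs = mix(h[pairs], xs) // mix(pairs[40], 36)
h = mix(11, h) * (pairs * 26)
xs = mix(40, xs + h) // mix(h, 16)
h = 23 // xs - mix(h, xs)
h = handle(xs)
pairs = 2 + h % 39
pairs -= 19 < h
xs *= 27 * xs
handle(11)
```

3

Transformed code:
xs = ((31 <= 21) + h[pairs] + xs) // ((31 <= 21) + pairs[40] + 36)
h = ((31 <= 21) + 11 + h) * (pairs * 26)
xs = ((31 <= 21) + 40 + (xs + h)) // ((31 <= 21) + h + 16)
h = 23 // xs - ((31 <= 21) + h + xs)
h = handle(xs)
pairs = 2 + h % 39
pairs = pairs - (19 < h)
xs = xs * (27 * xs)
handle(11)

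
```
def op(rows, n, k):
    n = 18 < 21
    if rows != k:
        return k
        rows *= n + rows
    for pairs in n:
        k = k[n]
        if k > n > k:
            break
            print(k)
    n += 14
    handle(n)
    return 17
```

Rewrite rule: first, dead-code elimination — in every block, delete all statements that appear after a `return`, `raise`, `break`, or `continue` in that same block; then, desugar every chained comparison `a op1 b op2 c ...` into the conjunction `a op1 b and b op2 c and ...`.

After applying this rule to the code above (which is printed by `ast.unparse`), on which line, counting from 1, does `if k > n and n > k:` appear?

Transformed code:
def op(rows, n, k):
    n = 18 < 21
    if rows != k:
        return k
    for pairs in n:
        k = k[n]
        if k > n and n > k:
            break
    n += 14
    handle(n)
    return 17

7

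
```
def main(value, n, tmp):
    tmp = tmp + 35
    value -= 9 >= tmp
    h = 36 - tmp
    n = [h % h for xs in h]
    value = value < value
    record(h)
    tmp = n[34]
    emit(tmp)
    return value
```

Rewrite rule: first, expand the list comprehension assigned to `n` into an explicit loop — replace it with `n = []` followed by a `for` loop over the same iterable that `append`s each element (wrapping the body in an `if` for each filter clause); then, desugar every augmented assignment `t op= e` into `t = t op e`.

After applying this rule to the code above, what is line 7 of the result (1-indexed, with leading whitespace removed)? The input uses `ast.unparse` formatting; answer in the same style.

n.append(h % h)

Transformed code:
def main(value, n, tmp):
    tmp = tmp + 35
    value = value - (9 >= tmp)
    h = 36 - tmp
    n = []
    for xs in h:
        n.append(h % h)
    value = value < value
    record(h)
    tmp = n[34]
    emit(tmp)
    return value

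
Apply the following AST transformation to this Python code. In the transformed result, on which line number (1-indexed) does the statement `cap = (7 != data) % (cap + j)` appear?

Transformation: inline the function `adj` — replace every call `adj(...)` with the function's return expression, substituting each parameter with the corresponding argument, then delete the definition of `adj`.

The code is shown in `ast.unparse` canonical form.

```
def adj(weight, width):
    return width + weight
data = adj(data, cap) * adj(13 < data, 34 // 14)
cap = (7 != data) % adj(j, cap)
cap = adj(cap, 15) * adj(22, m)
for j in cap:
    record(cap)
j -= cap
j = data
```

Transformed code:
data = (cap + data) * (34 // 14 + (13 < data))
cap = (7 != data) % (cap + j)
cap = (15 + cap) * (m + 22)
for j in cap:
    record(cap)
j -= cap
j = data

2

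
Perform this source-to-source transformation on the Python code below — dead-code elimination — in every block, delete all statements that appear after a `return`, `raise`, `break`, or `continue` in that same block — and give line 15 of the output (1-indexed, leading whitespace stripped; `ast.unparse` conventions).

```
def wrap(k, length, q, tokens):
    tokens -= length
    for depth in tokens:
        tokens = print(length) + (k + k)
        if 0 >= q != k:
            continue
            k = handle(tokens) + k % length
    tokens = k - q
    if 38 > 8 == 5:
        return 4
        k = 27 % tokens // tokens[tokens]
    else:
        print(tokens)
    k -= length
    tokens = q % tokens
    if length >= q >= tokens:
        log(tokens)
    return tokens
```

log(tokens)

Transformed code:
def wrap(k, length, q, tokens):
    tokens -= length
    for depth in tokens:
        tokens = print(length) + (k + k)
        if 0 >= q != k:
            continue
    tokens = k - q
    if 38 > 8 == 5:
        return 4
    else:
        print(tokens)
    k -= length
    tokens = q % tokens
    if length >= q >= tokens:
        log(tokens)
    return tokens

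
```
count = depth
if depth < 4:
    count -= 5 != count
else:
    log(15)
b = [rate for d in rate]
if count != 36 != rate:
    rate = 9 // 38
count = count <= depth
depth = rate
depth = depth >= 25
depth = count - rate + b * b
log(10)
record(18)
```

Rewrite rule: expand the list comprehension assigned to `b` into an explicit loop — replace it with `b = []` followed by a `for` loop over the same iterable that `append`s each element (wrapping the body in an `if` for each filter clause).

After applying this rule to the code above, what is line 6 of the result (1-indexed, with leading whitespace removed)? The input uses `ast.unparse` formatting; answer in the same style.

b = []

Transformed code:
count = depth
if depth < 4:
    count -= 5 != count
else:
    log(15)
b = []
for d in rate:
    b.append(rate)
if count != 36 != rate:
    rate = 9 // 38
count = count <= depth
depth = rate
depth = depth >= 25
depth = count - rate + b * b
log(10)
record(18)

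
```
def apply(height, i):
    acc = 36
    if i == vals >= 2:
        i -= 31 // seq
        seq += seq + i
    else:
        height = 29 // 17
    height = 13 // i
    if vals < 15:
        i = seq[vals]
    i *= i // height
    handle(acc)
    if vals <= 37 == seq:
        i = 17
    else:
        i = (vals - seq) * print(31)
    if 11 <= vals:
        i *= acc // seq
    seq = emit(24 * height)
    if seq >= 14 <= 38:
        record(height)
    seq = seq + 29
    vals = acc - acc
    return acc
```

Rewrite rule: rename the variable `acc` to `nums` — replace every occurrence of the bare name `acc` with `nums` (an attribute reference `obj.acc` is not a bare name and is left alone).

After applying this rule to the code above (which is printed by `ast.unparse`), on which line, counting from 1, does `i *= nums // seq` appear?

18

Transformed code:
def apply(height, i):
    nums = 36
    if i == vals >= 2:
        i -= 31 // seq
        seq += seq + i
    else:
        height = 29 // 17
    height = 13 // i
    if vals < 15:
        i = seq[vals]
    i *= i // height
    handle(nums)
    if vals <= 37 == seq:
        i = 17
    else:
        i = (vals - seq) * print(31)
    if 11 <= vals:
        i *= nums // seq
    seq = emit(24 * height)
    if seq >= 14 <= 38:
        record(height)
    seq = seq + 29
    vals = nums - nums
    return nums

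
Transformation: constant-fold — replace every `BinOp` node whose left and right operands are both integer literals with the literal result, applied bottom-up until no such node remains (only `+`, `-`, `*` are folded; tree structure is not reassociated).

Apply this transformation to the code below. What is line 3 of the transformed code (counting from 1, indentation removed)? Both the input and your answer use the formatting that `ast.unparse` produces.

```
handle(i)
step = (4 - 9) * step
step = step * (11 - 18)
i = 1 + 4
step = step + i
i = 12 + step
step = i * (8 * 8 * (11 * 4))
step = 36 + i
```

step = step * -7

Transformed code:
handle(i)
step = -5 * step
step = step * -7
i = 5
step = step + i
i = 12 + step
step = i * 2816
step = 36 + i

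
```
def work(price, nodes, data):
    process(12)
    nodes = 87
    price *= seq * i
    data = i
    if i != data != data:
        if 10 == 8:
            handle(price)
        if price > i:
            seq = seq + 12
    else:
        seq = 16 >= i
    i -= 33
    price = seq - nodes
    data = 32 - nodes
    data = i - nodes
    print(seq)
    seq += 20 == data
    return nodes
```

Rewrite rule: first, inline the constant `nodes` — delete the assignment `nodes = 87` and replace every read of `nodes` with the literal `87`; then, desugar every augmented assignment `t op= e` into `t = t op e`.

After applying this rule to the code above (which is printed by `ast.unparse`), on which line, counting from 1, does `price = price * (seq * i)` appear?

3

Transformed code:
def work(price, nodes, data):
    process(12)
    price = price * (seq * i)
    data = i
    if i != data != data:
        if 10 == 8:
            handle(price)
        if price > i:
            seq = seq + 12
    else:
        seq = 16 >= i
    i = i - 33
    price = seq - 87
    data = 32 - 87
    data = i - 87
    print(seq)
    seq = seq + (20 == data)
    return 87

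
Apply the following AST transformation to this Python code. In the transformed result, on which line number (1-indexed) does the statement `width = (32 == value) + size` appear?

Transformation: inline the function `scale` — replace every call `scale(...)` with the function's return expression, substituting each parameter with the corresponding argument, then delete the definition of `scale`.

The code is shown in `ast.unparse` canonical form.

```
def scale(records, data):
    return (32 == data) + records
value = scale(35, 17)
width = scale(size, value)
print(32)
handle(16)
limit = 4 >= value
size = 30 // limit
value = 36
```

2

Transformed code:
value = (32 == 17) + 35
width = (32 == value) + size
print(32)
handle(16)
limit = 4 >= value
size = 30 // limit
value = 36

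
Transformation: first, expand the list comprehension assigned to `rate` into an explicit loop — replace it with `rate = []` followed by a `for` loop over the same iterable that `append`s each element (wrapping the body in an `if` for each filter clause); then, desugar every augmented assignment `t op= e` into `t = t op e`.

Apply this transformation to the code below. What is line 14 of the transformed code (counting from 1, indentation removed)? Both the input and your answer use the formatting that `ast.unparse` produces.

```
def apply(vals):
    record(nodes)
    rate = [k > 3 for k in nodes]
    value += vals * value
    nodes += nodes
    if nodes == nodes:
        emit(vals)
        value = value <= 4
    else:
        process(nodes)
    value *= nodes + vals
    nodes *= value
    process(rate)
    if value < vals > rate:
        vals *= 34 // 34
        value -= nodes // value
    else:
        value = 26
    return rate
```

Transformed code:
def apply(vals):
    record(nodes)
    rate = []
    for k in nodes:
        rate.append(k > 3)
    value = value + vals * value
    nodes = nodes + nodes
    if nodes == nodes:
        emit(vals)
        value = value <= 4
    else:
        process(nodes)
    value = value * (nodes + vals)
    nodes = nodes * value
    process(rate)
    if value < vals > rate:
        vals = vals * (34 // 34)
        value = value - nodes // value
    else:
        value = 26
    return rate

nodes = nodes * value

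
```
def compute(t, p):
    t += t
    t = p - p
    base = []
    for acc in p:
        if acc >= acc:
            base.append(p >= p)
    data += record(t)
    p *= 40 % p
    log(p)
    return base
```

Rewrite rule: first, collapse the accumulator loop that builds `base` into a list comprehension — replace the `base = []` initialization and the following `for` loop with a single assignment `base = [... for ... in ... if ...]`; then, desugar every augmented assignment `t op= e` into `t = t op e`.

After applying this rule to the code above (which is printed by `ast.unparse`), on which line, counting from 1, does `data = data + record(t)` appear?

Transformed code:
def compute(t, p):
    t = t + t
    t = p - p
    base = [p >= p for acc in p if acc >= acc]
    data = data + record(t)
    p = p * (40 % p)
    log(p)
    return base

5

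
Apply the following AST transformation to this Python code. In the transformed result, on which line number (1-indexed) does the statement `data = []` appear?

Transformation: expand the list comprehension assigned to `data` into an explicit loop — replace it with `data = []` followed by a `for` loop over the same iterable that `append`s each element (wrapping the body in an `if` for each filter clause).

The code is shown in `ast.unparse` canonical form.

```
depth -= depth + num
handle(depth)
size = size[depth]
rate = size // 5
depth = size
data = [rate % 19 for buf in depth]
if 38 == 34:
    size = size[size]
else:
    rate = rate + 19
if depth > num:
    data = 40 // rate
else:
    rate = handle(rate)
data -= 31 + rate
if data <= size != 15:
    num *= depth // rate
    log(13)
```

6

Transformed code:
depth -= depth + num
handle(depth)
size = size[depth]
rate = size // 5
depth = size
data = []
for buf in depth:
    data.append(rate % 19)
if 38 == 34:
    size = size[size]
else:
    rate = rate + 19
if depth > num:
    data = 40 // rate
else:
    rate = handle(rate)
data -= 31 + rate
if data <= size != 15:
    num *= depth // rate
    log(13)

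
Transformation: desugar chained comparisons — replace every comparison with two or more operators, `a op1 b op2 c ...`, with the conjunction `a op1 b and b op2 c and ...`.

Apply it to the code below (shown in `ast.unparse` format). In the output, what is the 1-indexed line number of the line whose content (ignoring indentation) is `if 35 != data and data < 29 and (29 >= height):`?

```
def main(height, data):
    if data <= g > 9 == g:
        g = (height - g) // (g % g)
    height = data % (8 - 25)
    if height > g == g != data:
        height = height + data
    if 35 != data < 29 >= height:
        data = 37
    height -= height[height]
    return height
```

7

Transformed code:
def main(height, data):
    if data <= g and g > 9 and (9 == g):
        g = (height - g) // (g % g)
    height = data % (8 - 25)
    if height > g and g == g and (g != data):
        height = height + data
    if 35 != data and data < 29 and (29 >= height):
        data = 37
    height -= height[height]
    return height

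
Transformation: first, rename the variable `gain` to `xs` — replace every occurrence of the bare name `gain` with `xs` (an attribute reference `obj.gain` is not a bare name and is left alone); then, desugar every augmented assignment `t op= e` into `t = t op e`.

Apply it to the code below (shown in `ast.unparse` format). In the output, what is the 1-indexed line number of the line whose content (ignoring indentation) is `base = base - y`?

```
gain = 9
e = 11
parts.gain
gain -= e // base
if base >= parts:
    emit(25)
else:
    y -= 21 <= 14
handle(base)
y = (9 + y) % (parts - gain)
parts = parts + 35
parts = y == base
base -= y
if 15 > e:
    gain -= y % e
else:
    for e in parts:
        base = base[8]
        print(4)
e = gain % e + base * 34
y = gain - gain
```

13

Transformed code:
xs = 9
e = 11
parts.gain
xs = xs - e // base
if base >= parts:
    emit(25)
else:
    y = y - (21 <= 14)
handle(base)
y = (9 + y) % (parts - xs)
parts = parts + 35
parts = y == base
base = base - y
if 15 > e:
    xs = xs - y % e
else:
    for e in parts:
        base = base[8]
        print(4)
e = xs % e + base * 34
y = xs - xs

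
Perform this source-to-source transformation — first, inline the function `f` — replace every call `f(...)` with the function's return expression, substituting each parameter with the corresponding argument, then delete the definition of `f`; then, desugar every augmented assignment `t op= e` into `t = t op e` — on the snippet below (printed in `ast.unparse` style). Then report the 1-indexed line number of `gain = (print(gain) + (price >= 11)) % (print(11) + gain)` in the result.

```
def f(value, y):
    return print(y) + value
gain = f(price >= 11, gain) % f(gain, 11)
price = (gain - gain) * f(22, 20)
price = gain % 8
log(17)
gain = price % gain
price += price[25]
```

Transformed code:
gain = (print(gain) + (price >= 11)) % (print(11) + gain)
price = (gain - gain) * (print(20) + 22)
price = gain % 8
log(17)
gain = price % gain
price = price + price[25]

1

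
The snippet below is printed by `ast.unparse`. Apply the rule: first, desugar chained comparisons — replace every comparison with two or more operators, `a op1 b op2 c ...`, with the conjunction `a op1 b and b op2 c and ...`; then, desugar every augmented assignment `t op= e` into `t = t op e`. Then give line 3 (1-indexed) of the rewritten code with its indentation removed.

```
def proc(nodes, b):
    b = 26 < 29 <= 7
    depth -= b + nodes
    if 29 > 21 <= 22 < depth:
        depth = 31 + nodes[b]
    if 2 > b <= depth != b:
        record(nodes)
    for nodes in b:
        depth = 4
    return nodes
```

depth = depth - (b + nodes)

Transformed code:
def proc(nodes, b):
    b = 26 < 29 and 29 <= 7
    depth = depth - (b + nodes)
    if 29 > 21 and 21 <= 22 and (22 < depth):
        depth = 31 + nodes[b]
    if 2 > b and b <= depth and (depth != b):
        record(nodes)
    for nodes in b:
        depth = 4
    return nodes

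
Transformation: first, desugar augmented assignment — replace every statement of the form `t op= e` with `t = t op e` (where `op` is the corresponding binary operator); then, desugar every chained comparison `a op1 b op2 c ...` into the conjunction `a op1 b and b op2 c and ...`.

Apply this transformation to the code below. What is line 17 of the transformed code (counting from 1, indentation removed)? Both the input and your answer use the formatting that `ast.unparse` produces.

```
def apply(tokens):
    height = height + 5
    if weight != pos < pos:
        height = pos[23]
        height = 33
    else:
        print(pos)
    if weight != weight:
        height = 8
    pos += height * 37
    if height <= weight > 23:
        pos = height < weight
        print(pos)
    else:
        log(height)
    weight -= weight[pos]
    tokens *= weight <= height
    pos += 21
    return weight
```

tokens = tokens * (weight <= height)

Transformed code:
def apply(tokens):
    height = height + 5
    if weight != pos and pos < pos:
        height = pos[23]
        height = 33
    else:
        print(pos)
    if weight != weight:
        height = 8
    pos = pos + height * 37
    if height <= weight and weight > 23:
        pos = height < weight
        print(pos)
    else:
        log(height)
    weight = weight - weight[pos]
    tokens = tokens * (weight <= height)
    pos = pos + 21
    return weight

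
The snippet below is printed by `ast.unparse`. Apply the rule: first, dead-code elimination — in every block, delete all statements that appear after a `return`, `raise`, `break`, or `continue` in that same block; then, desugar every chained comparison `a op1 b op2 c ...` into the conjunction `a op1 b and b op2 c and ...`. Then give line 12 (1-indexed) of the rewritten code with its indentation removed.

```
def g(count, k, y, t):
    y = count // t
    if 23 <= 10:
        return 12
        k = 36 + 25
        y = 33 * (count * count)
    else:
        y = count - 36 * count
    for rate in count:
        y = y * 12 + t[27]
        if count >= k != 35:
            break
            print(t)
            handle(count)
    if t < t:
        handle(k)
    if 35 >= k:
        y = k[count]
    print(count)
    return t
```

Transformed code:
def g(count, k, y, t):
    y = count // t
    if 23 <= 10:
        return 12
    else:
        y = count - 36 * count
    for rate in count:
        y = y * 12 + t[27]
        if count >= k and k != 35:
            break
    if t < t:
        handle(k)
    if 35 >= k:
        y = k[count]
    print(count)
    return t

handle(k)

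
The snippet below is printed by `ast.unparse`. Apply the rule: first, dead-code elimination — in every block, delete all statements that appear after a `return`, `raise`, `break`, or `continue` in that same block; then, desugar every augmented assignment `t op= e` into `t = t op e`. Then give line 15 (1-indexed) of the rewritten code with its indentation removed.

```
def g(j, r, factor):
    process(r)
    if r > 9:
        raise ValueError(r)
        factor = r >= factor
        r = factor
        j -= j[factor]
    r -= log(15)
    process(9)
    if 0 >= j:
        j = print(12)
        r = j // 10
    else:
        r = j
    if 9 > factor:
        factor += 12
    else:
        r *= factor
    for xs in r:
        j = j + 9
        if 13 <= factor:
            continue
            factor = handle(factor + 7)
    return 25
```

Transformed code:
def g(j, r, factor):
    process(r)
    if r > 9:
        raise ValueError(r)
    r = r - log(15)
    process(9)
    if 0 >= j:
        j = print(12)
        r = j // 10
    else:
        r = j
    if 9 > factor:
        factor = factor + 12
    else:
        r = r * factor
    for xs in r:
        j = j + 9
        if 13 <= factor:
            continue
    return 25

r = r * factor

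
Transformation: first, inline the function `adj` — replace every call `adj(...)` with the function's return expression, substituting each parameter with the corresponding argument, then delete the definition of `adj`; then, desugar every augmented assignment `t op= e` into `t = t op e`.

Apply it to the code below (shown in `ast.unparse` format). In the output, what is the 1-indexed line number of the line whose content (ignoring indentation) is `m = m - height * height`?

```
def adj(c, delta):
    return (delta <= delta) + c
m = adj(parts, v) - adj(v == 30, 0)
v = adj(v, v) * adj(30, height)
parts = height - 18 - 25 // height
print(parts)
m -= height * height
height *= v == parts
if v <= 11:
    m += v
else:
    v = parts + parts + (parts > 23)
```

5

Transformed code:
m = (v <= v) + parts - ((0 <= 0) + (v == 30))
v = ((v <= v) + v) * ((height <= height) + 30)
parts = height - 18 - 25 // height
print(parts)
m = m - height * height
height = height * (v == parts)
if v <= 11:
    m = m + v
else:
    v = parts + parts + (parts > 23)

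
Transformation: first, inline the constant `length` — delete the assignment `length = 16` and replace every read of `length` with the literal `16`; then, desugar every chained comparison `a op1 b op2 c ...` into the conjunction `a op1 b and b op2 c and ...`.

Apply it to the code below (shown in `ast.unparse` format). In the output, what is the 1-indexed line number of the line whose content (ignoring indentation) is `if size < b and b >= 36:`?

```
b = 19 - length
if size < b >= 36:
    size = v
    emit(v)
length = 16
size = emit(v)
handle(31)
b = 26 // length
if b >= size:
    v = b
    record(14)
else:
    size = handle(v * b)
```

2

Transformed code:
b = 19 - 16
if size < b and b >= 36:
    size = v
    emit(v)
size = emit(v)
handle(31)
b = 26 // 16
if b >= size:
    v = b
    record(14)
else:
    size = handle(v * b)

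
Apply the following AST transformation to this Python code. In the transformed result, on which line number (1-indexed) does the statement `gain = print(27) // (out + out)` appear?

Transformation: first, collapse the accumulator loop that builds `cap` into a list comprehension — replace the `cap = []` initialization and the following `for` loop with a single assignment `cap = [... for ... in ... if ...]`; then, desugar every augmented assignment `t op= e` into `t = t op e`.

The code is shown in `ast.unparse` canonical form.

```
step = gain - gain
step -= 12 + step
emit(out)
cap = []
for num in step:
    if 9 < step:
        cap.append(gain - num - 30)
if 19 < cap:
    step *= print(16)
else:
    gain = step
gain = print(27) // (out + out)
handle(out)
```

Transformed code:
step = gain - gain
step = step - (12 + step)
emit(out)
cap = [gain - num - 30 for num in step if 9 < step]
if 19 < cap:
    step = step * print(16)
else:
    gain = step
gain = print(27) // (out + out)
handle(out)

9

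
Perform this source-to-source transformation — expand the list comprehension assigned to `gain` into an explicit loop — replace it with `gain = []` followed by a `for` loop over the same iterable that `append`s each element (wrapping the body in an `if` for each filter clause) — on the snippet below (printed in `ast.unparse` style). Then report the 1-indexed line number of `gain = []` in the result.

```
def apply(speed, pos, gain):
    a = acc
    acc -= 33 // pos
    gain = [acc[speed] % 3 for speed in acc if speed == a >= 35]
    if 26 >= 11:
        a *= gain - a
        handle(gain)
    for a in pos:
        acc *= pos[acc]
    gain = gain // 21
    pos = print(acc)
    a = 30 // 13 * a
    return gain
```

Transformed code:
def apply(speed, pos, gain):
    a = acc
    acc -= 33 // pos
    gain = []
    for speed in acc:
        if speed == a >= 35:
            gain.append(acc[speed] % 3)
    if 26 >= 11:
        a *= gain - a
        handle(gain)
    for a in pos:
        acc *= pos[acc]
    gain = gain // 21
    pos = print(acc)
    a = 30 // 13 * a
    return gain

4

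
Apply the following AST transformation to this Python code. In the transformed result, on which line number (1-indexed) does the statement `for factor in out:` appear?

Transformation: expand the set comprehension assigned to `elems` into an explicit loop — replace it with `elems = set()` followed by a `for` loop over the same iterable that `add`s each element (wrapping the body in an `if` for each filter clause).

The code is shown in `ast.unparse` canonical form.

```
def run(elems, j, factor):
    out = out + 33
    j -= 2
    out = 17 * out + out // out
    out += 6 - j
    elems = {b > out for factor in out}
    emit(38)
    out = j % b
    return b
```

Transformed code:
def run(elems, j, factor):
    out = out + 33
    j -= 2
    out = 17 * out + out // out
    out += 6 - j
    elems = set()
    for factor in out:
        elems.add(b > out)
    emit(38)
    out = j % b
    return b

7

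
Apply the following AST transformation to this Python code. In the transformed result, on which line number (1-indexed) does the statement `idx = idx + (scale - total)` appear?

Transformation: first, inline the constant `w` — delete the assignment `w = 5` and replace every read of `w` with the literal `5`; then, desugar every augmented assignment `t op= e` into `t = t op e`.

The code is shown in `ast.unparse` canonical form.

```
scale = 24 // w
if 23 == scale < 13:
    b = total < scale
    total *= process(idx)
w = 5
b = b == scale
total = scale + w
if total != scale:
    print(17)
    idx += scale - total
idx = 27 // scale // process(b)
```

9

Transformed code:
scale = 24 // 5
if 23 == scale < 13:
    b = total < scale
    total = total * process(idx)
b = b == scale
total = scale + 5
if total != scale:
    print(17)
    idx = idx + (scale - total)
idx = 27 // scale // process(b)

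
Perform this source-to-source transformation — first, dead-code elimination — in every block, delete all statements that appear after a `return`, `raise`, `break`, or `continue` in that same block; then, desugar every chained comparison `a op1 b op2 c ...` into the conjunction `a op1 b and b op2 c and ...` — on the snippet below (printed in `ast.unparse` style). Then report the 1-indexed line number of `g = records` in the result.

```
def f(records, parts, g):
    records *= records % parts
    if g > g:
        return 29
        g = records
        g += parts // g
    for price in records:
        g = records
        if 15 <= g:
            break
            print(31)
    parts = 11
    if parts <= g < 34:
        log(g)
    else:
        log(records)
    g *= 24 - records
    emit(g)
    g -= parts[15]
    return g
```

6

Transformed code:
def f(records, parts, g):
    records *= records % parts
    if g > g:
        return 29
    for price in records:
        g = records
        if 15 <= g:
            break
    parts = 11
    if parts <= g and g < 34:
        log(g)
    else:
        log(records)
    g *= 24 - records
    emit(g)
    g -= parts[15]
    return g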